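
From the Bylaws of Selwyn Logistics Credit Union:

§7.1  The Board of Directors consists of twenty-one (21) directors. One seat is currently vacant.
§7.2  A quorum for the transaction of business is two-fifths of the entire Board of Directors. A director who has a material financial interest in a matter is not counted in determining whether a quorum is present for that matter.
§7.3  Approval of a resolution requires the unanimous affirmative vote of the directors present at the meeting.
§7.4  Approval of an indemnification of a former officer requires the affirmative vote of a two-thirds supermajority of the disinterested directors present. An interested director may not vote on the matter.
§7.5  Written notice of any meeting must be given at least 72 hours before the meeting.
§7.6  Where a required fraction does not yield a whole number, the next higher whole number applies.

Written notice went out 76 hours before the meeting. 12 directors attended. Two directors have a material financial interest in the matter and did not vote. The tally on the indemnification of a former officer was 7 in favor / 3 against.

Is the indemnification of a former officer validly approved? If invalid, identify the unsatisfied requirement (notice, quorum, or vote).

Notice: 76 hours given; 72 required (76 ≥ 72). Satisfied.
Quorum: 12 present, but the 2 interested directors do not count, leaving 10. Quorum is 9. Satisfied.
Vote: the indemnification of a former officer requires two-thirds of the disinterested directors present (12 − 2 = 10). 2/3 of 10 = 6.67, rounded up to 7, so 7 affirmative votes are needed; 7 voted in favor. Satisfied.

Valid — all requirements satisfied.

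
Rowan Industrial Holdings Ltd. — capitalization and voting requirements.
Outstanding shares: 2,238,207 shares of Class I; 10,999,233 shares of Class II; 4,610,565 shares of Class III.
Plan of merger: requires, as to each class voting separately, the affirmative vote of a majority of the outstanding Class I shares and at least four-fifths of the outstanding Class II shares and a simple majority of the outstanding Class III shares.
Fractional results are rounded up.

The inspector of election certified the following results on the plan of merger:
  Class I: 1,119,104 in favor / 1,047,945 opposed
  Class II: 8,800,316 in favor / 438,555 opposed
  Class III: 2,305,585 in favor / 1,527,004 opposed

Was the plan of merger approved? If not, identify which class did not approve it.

Approved — every class gave the required vote.

Class I: a majority of 2238207 is 1119104; 1,119,104 required, 1,119,104 in favor — approved.
Class II: 4/5 of 10999233 = 8799386.40, rounded up to 8799387; 8,799,387 required, 8,800,316 in favor — approved.
Class III: a majority of 4610565 is 2305283; 2,305,283 required, 2,305,585 in favor — approved.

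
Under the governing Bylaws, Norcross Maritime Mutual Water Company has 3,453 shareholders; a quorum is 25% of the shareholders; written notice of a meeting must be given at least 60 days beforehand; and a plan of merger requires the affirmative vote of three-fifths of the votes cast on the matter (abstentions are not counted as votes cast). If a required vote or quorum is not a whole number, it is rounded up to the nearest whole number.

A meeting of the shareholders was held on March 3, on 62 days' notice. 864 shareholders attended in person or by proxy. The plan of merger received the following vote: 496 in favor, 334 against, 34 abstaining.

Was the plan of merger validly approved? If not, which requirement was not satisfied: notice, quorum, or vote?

Notice: 62 days given; 60 required. Satisfied.
Quorum: 25% of 3,453 = 863.25, rounded up to 864; 864 present. Satisfied.
Vote: requires three-fifths of the votes cast (864 − 34 abstaining = 830); 3/5 of 830 = 498, so 498 needed; 496 in favor. Not satisfied.

Invalid — vote requirement not satisfied.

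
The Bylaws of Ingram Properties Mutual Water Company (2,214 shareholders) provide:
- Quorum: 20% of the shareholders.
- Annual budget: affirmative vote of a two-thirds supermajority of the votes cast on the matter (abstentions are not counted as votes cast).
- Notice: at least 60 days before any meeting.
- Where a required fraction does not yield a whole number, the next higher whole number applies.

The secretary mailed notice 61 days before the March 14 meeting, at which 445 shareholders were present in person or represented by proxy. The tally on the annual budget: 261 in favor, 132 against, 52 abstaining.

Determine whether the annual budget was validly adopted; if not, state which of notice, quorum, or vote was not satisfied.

Notice: 61 days given; 60 required. Satisfied.
Quorum: 20% of 2,214 = 442.80, rounded up to 443; 445 present. Satisfied.
Vote: requires two-thirds of the votes cast (445 − 52 abstaining = 393); 2/3 of 393 = 262, so 262 needed; 261 in favor. Not satisfied.

Invalid — vote requirement not satisfied.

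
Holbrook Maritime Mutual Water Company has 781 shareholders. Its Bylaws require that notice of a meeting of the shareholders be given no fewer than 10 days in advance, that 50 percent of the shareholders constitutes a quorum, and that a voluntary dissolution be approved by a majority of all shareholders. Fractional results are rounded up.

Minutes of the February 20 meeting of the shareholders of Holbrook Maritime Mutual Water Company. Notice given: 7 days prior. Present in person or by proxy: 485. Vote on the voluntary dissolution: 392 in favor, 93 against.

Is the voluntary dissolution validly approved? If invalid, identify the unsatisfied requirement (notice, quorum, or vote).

Notice: 7 days given; 10 required. Not satisfied.
Quorum: 50% of 781 = 390.50, rounded up to 391; 485 present. Satisfied.
Vote: requires a majority of all shareholders (781); a majority of 781 is 391, so 391 needed; 392 in favor. Satisfied.

Invalid — notice requirement not satisfied.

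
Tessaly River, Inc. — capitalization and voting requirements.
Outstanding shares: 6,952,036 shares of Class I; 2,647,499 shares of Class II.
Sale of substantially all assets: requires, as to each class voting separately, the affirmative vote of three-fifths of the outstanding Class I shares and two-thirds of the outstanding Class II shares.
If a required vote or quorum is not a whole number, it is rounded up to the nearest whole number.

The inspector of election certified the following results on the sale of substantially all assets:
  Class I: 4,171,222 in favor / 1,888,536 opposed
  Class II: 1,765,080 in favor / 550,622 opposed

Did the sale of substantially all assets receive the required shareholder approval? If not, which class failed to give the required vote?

Approved — every class gave the required vote.

Class I: 3/5 of 6952036 = 4171221.60, rounded up to 4171222; 4,171,222 required, 4,171,222 in favor — approved.
Class II: 2/3 of 2647499 = 1764999.33, rounded up to 1765000; 1,765,000 required, 1,765,080 in favor — approved.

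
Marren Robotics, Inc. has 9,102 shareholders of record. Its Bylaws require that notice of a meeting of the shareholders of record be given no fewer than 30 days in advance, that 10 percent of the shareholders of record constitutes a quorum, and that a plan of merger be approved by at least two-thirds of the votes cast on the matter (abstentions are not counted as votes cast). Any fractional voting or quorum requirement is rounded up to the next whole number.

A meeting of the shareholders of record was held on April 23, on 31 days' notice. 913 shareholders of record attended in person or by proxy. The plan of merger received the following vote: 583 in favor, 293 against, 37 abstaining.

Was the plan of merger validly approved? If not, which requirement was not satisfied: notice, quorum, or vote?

Invalid — vote requirement not satisfied.

Notice: 31 days given; 30 required. Satisfied.
Quorum: 10% of 9,102 = 910.20, rounded up to 911; 913 present. Satisfied.
Vote: requires two-thirds of the votes cast (913 − 37 abstaining = 876); 2/3 of 876 = 584, so 584 needed; 583 in favor. Not satisfied.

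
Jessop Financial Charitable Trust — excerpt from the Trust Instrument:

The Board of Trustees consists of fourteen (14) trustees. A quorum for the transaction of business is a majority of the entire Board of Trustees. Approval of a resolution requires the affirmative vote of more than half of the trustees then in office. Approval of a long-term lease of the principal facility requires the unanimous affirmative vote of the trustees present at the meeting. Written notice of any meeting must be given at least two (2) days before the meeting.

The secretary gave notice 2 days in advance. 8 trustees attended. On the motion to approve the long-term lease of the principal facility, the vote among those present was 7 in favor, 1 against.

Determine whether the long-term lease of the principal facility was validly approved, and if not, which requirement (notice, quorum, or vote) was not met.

Notice: 2 days given; 2 required (2 ≥ 2). Satisfied.
Quorum: 8 present; quorum is 8. Satisfied.
Vote: the long-term lease of the principal facility requires the unanimous vote of the trustees present (8). Unanimous means all 8, so 8 affirmative votes are needed; 7 voted in favor. Not satisfied.

Invalid — vote requirement not satisfied.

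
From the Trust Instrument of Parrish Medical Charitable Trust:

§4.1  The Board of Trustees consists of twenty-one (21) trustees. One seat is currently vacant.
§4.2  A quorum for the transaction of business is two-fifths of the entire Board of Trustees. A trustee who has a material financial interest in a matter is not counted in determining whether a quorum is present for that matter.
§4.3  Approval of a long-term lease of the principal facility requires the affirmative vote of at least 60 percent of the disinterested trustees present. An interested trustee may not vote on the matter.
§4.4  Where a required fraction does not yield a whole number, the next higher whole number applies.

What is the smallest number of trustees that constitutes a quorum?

9

2/5 of 21 = 8.40, rounded up to 9.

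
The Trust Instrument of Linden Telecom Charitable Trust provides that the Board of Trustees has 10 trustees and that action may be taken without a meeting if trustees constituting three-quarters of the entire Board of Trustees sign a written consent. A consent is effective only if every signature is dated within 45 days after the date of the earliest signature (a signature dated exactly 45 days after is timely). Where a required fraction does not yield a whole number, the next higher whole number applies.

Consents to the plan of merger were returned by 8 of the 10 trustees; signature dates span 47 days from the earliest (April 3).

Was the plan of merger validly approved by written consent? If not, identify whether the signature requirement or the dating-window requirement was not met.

Signatures required: three-quarters of 10 — 3/4 of 10 = 7.50, rounded up to 8, so 8 needed; 8 signed. Sufficient.
Dating window: the latest signature is 47 days after the earliest; the limit is 45 days. Outside the window.

Not effective — dating-window requirement not satisfied.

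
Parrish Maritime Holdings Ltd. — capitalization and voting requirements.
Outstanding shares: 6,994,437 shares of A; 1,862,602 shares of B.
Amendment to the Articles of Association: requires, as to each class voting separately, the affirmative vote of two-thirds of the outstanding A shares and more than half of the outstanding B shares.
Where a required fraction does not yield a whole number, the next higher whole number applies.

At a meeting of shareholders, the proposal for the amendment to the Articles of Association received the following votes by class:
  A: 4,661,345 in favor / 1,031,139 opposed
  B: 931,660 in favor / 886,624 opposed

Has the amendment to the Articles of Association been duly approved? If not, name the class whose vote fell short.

Not approved — the A shares did not give the required vote.

A: 2/3 of 6994437 = 4662958; 4,662,958 required, 4,661,345 in favor — not approved.
B: a majority of 1862602 is 931302; 931,302 required, 931,660 in favor — approved.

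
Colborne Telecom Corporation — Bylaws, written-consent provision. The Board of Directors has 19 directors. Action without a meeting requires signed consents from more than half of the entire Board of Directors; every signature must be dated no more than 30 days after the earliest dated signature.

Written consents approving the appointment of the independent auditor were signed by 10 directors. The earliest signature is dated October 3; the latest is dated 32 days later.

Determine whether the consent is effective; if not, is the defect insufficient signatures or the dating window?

Not effective — dating-window requirement not satisfied.

Signatures required: more than half of 19 — a majority of 19 is 10, so 10 needed; 10 signed. Sufficient.
Dating window: the latest signature is 32 days after the earliest; the limit is 30 days. Outside the window.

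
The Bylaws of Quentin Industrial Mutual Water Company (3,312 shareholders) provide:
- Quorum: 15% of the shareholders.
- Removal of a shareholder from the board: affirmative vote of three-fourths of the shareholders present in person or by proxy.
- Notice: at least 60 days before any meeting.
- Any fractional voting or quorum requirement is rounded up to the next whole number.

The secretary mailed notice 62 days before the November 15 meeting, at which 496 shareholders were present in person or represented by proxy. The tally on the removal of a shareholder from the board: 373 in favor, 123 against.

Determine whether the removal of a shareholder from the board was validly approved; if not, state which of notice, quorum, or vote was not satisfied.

Invalid — quorum requirement not satisfied.

Notice: 62 days given; 60 required. Satisfied.
Quorum: 15% of 3,312 = 496.80, rounded up to 497; 496 present. Not satisfied.
Vote: requires three-fourths of those present (496); 3/4 of 496 = 372, so 372 needed; 373 in favor. Satisfied.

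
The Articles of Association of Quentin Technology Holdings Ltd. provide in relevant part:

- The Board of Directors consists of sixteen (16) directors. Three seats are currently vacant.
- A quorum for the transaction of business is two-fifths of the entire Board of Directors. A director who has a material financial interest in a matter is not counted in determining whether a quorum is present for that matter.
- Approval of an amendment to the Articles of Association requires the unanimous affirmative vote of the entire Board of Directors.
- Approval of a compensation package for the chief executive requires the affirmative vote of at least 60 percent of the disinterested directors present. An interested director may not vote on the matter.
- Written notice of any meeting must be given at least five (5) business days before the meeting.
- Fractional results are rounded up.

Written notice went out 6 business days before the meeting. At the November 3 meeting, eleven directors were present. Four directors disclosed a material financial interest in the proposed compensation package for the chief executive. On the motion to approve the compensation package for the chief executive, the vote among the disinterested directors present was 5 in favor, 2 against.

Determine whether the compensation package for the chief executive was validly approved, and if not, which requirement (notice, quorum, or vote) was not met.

Valid — all requirements satisfied.

Notice: 6 business days given; 5 required (6 ≥ 5). Satisfied.
Quorum: 11 present, but the 4 interested directors do not count, leaving 7. Quorum is 7. Satisfied.
Vote: the compensation package for the chief executive requires three-fifths of the disinterested directors present (11 − 4 = 7). 3/5 of 7 = 4.20, rounded up to 5, so 5 affirmative votes are needed; 5 voted in favor. Satisfied.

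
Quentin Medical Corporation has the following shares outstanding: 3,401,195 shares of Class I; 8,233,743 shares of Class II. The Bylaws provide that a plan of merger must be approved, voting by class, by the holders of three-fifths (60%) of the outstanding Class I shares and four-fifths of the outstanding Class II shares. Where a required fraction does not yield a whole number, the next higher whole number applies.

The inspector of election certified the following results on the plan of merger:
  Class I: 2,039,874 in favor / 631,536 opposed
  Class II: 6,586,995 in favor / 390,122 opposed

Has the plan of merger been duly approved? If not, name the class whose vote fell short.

Class I: 3/5 of 3401195 = 2040717; 2,040,717 required, 2,039,874 in favor — not approved.
Class II: 4/5 of 8233743 = 6586994.40, rounded up to 6586995; 6,586,995 required, 6,586,995 in favor — approved.

Not approved — the Class I shares did not give the required vote.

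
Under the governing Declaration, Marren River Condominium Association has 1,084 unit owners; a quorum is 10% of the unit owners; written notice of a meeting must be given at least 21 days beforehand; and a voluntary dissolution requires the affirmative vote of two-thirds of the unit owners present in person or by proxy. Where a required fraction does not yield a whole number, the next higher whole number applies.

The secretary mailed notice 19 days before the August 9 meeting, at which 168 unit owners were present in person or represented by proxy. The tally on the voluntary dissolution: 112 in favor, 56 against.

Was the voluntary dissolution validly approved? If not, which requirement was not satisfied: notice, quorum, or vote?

Notice: 19 days given; 21 required. Not satisfied.
Quorum: 10% of 1,084 = 108.40, rounded up to 109; 168 present. Satisfied.
Vote: requires two-thirds of those present (168); 2/3 of 168 = 112, so 112 needed; 112 in favor. Satisfied.

Invalid — notice requirement not satisfied.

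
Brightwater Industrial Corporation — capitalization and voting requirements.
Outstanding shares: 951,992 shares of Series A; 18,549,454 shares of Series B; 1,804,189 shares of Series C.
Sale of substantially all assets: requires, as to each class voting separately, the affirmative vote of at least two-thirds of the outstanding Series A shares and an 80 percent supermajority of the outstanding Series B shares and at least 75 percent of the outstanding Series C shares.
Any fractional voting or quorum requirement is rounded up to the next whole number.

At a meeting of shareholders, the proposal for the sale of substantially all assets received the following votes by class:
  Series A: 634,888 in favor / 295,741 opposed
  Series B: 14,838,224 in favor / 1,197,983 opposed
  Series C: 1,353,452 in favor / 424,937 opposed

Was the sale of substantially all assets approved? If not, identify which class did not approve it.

Not approved — the Series B shares did not give the required vote.

Series A: 2/3 of 951992 = 634661.33, rounded up to 634662; 634,662 required, 634,888 in favor — approved.
Series B: 4/5 of 18549454 = 14839563.20, rounded up to 14839564; 14,839,564 required, 14,838,224 in favor — not approved.
Series C: 3/4 of 1804189 = 1353141.75, rounded up to 1353142; 1,353,142 required, 1,353,452 in favor — approved.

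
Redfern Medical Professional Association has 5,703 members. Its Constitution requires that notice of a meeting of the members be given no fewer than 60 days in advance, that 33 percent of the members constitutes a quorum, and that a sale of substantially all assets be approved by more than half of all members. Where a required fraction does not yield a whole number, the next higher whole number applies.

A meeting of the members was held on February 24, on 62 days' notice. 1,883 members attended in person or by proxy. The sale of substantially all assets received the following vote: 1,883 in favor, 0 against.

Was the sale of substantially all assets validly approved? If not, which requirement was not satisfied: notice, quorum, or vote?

Notice: 62 days given; 60 required. Satisfied.
Quorum: 33% of 5,703 = 1,881.99, rounded up to 1,882; 1,883 present. Satisfied.
Vote: requires a majority of all members (5,703); a majority of 5703 is 2852, so 2,852 needed; 1,883 in favor. Not satisfied.

Invalid — vote requirement not satisfied.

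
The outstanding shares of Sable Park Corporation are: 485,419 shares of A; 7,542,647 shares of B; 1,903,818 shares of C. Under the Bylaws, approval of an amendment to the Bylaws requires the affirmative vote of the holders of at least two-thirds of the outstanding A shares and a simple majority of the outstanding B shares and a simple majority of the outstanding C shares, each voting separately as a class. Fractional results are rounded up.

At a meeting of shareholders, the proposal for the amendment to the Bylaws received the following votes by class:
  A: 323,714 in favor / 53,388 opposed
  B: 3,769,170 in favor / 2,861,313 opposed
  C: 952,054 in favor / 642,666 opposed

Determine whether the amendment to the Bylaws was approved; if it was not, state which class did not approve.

A: 2/3 of 485419 = 323612.67, rounded up to 323613; 323,613 required, 323,714 in favor — approved.
B: a majority of 7542647 is 3771324; 3,771,324 required, 3,769,170 in favor — not approved.
C: a majority of 1903818 is 951910; 951,910 required, 952,054 in favor — approved.

Not approved — the B shares did not give the required vote.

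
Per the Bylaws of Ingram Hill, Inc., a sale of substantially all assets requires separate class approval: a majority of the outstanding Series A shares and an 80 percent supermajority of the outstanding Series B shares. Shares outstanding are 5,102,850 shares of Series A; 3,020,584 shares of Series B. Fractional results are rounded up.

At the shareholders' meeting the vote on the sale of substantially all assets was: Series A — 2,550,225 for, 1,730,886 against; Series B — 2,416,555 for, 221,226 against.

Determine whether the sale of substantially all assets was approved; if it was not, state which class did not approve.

Series A: a majority of 5102850 is 2551426; 2,551,426 required, 2,550,225 in favor — not approved.
Series B: 4/5 of 3020584 = 2416467.20, rounded up to 2416468; 2,416,468 required, 2,416,555 in favor — approved.

Not approved — the Series A shares did not give the required vote.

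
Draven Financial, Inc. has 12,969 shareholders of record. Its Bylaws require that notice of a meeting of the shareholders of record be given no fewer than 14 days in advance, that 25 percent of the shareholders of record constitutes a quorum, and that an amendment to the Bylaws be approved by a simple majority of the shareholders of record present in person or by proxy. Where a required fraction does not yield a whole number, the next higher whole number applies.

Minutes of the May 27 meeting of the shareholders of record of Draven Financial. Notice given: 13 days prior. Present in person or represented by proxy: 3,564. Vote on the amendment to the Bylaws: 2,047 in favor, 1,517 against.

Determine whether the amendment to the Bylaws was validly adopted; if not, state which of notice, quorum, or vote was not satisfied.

Notice: 13 days given; 14 required. Not satisfied.
Quorum: 25% of 12,969 = 3,242.25, rounded up to 3,243; 3,564 present. Satisfied.
Vote: requires a majority of those present (3,564); a majority of 3564 is 1783, so 1,783 needed; 2,047 in favor. Satisfied.

Invalid — notice requirement not satisfied.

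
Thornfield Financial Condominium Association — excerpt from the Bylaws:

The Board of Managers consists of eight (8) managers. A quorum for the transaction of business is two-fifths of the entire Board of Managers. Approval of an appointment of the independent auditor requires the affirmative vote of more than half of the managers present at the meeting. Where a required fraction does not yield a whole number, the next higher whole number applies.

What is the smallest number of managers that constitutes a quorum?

2/5 of 8 = 3.20, rounded up to 4.

4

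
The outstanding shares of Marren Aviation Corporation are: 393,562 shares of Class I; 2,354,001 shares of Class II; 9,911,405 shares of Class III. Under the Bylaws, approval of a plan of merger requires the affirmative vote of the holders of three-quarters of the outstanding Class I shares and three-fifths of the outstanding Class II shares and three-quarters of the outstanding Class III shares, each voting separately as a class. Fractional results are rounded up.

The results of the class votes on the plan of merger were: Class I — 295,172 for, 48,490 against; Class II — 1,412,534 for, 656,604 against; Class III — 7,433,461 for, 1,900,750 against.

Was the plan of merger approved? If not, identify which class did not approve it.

Not approved — the Class III shares did not give the required vote.

Class I: 3/4 of 393562 = 295171.50, rounded up to 295172; 295,172 required, 295,172 in favor — approved.
Class II: 3/5 of 2354001 = 1412400.60, rounded up to 1412401; 1,412,401 required, 1,412,534 in favor — approved.
Class III: 3/4 of 9911405 = 7433553.75, rounded up to 7433554; 7,433,554 required, 7,433,461 in favor — not approved.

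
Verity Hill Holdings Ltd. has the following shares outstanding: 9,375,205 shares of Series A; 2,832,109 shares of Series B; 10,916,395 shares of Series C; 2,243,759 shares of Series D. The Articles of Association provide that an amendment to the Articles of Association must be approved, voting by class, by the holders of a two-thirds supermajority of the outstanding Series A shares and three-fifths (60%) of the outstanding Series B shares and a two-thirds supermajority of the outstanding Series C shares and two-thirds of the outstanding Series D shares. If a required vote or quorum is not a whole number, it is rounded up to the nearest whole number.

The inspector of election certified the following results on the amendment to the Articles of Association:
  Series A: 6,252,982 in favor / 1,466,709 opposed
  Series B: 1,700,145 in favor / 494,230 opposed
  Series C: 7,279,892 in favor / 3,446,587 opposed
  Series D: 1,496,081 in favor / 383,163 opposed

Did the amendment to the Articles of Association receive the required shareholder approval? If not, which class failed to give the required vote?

Series A: 2/3 of 9375205 = 6250136.67, rounded up to 6250137; 6,250,137 required, 6,252,982 in favor — approved.
Series B: 3/5 of 2832109 = 1699265.40, rounded up to 1699266; 1,699,266 required, 1,700,145 in favor — approved.
Series C: 2/3 of 10916395 = 7277596.67, rounded up to 7277597; 7,277,597 required, 7,279,892 in favor — approved.
Series D: 2/3 of 2243759 = 1495839.33, rounded up to 1495840; 1,495,840 required, 1,496,081 in favor — approved.

Approved — every class gave the required vote.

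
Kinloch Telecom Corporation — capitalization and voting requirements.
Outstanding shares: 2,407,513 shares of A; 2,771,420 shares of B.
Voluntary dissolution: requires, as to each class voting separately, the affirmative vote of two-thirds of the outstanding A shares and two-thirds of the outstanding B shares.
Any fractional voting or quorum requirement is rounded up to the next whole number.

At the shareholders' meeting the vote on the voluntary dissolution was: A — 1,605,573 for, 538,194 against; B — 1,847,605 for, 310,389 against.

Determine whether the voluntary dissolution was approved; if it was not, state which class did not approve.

Not approved — the B shares did not give the required vote.

A: 2/3 of 2407513 = 1605008.67, rounded up to 1605009; 1,605,009 required, 1,605,573 in favor — approved.
B: 2/3 of 2771420 = 1847613.33, rounded up to 1847614; 1,847,614 required, 1,847,605 in favor — not approved.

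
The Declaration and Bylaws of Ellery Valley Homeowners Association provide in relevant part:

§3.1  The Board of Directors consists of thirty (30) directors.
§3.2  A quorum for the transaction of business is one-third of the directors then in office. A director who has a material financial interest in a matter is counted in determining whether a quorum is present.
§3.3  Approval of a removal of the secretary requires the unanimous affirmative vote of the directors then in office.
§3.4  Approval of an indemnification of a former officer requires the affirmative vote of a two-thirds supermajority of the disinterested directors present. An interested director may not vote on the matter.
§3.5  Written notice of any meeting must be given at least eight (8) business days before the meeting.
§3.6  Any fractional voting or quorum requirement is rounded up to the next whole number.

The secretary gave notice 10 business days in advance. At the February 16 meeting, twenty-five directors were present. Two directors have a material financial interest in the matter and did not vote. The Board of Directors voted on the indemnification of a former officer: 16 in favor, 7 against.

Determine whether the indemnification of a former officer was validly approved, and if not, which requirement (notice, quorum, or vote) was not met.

Valid — all requirements satisfied.

Notice: 10 business days given; 8 required (10 ≥ 8). Satisfied.
Quorum: 25 present (interested directors count toward quorum); quorum is 10. Satisfied.
Vote: the indemnification of a former officer requires two-thirds of the disinterested directors present (25 − 2 = 23). 2/3 of 23 = 15.33, rounded up to 16, so 16 affirmative votes are needed; 16 voted in favor. Satisfied.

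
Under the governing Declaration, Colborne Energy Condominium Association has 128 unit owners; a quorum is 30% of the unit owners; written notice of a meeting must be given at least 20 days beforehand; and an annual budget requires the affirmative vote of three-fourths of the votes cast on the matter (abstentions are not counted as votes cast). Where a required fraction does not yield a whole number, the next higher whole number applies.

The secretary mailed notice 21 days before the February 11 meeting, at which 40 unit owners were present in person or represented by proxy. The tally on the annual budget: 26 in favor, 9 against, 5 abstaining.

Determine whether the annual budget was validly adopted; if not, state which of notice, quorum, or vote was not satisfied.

Invalid — vote requirement not satisfied.

Notice: 21 days given; 20 required. Satisfied.
Quorum: 30% of 128 = 38.40, rounded up to 39; 40 present. Satisfied.
Vote: requires three-fourths of the votes cast (40 − 5 abstaining = 35); 3/4 of 35 = 26.25, rounded up to 27, so 27 needed; 26 in favor. Not satisfied.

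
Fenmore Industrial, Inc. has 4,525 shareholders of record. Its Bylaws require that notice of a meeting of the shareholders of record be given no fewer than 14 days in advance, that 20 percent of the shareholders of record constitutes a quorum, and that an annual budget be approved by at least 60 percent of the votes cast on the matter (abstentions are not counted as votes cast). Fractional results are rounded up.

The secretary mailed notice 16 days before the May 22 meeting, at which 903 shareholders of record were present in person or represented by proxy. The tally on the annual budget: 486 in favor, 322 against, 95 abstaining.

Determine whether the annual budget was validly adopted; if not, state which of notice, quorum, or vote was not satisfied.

Invalid — quorum requirement not satisfied.

Notice: 16 days given; 14 required. Satisfied.
Quorum: 20% of 4,525 = 905; 903 present. Not satisfied.
Vote: requires three-fifths of the votes cast (903 − 95 abstaining = 808); 3/5 of 808 = 484.80, rounded up to 485, so 485 needed; 486 in favor. Satisfied.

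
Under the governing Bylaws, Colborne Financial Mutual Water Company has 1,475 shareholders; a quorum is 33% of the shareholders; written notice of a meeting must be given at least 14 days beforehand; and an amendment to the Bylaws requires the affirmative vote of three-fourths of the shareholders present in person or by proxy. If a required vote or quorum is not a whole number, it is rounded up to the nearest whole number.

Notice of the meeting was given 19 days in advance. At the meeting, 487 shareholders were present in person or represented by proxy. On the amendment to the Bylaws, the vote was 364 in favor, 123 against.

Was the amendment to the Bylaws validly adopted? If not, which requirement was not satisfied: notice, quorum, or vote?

Invalid — vote requirement not satisfied.

Notice: 19 days given; 14 required. Satisfied.
Quorum: 33% of 1,475 = 486.75, rounded up to 487; 487 present. Satisfied.
Vote: requires three-fourths of those present (487); 3/4 of 487 = 365.25, rounded up to 366, so 366 needed; 364 in favor. Not satisfied.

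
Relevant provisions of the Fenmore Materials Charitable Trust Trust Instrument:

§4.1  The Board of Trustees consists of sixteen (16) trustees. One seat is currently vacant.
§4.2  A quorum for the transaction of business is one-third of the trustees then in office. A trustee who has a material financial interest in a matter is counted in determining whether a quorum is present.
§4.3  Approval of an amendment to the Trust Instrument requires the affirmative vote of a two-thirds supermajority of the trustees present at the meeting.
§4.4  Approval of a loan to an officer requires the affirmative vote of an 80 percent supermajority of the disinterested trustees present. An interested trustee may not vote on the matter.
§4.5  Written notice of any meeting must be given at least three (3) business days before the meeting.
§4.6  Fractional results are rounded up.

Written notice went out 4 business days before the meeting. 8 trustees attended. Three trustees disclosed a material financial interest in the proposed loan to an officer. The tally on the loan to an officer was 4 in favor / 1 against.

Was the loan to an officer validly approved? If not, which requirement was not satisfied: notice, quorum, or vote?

Notice: 4 business days given; 3 required (4 ≥ 3). Satisfied.
Quorum: 8 present (interested trustees count toward quorum); quorum is 5. Satisfied.
Vote: the loan to an officer requires four-fifths of the disinterested trustees present (8 − 3 = 5). 4/5 of 5 = 4, so 4 affirmative votes are needed; 4 voted in favor. Satisfied.

Valid — all requirements satisfied.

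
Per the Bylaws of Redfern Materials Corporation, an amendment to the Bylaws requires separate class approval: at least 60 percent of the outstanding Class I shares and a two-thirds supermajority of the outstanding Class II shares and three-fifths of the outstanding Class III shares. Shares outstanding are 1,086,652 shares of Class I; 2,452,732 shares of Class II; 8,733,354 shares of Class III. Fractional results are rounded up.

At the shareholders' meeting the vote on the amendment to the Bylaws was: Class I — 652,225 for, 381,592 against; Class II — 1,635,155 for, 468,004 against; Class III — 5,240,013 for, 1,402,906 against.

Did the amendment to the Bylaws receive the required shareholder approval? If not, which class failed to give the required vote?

Class I: 3/5 of 1086652 = 651991.20, rounded up to 651992; 651,992 required, 652,225 in favor — approved.
Class II: 2/3 of 2452732 = 1635154.67, rounded up to 1635155; 1,635,155 required, 1,635,155 in favor — approved.
Class III: 3/5 of 8733354 = 5240012.40, rounded up to 5240013; 5,240,013 required, 5,240,013 in favor — approved.

Approved — every class gave the required vote.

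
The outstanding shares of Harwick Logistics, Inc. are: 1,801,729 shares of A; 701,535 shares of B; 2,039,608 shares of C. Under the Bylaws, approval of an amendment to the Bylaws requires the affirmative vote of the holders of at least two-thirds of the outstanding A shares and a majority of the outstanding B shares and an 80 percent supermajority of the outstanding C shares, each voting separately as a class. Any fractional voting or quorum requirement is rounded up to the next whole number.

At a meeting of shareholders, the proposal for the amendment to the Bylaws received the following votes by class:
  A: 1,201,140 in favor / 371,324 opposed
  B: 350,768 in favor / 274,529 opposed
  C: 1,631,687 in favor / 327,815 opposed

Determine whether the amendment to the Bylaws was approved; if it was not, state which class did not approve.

A: 2/3 of 1801729 = 1201152.67, rounded up to 1201153; 1,201,153 required, 1,201,140 in favor — not approved.
B: a majority of 701535 is 350768; 350,768 required, 350,768 in favor — approved.
C: 4/5 of 2039608 = 1631686.40, rounded up to 1631687; 1,631,687 required, 1,631,687 in favor — approved.

Not approved — the A shares did not give the required vote.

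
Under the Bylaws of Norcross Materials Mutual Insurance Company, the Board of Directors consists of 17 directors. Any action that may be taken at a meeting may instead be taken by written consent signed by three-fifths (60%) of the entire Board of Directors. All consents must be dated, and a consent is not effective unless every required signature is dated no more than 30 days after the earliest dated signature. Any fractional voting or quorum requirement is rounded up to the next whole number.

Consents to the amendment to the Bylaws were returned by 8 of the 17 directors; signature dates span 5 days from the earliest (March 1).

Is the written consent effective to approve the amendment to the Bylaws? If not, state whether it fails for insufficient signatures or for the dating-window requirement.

Signatures required: three-fifths (60%) of 17 — 3/5 of 17 = 10.20, rounded up to 11, so 11 needed; 8 signed. Insufficient.
Dating window: the latest signature is 5 days after the earliest; the limit is 30 days. Within the window.

Not effective — insufficient signatures.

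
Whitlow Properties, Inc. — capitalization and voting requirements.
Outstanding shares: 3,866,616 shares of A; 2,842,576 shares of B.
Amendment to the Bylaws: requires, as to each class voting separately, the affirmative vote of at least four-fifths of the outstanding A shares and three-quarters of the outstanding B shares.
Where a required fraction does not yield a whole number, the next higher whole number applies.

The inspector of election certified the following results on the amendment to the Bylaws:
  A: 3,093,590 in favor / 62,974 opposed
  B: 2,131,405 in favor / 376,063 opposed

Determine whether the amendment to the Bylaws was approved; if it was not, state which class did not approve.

Not approved — the B shares did not give the required vote.

A: 4/5 of 3866616 = 3093292.80, rounded up to 3093293; 3,093,293 required, 3,093,590 in favor — approved.
B: 3/4 of 2842576 = 2131932; 2,131,932 required, 2,131,405 in favor — not approved.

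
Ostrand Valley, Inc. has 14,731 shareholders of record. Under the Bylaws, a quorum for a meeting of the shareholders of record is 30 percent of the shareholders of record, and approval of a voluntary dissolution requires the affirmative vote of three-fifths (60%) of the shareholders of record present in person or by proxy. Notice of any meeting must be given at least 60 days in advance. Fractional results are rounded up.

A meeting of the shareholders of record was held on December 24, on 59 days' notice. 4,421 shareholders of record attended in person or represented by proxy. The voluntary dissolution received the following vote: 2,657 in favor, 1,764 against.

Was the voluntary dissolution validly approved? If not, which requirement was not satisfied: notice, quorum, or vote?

Invalid — notice requirement not satisfied.

Notice: 59 days given; 60 required. Not satisfied.
Quorum: 30% of 14,731 = 4,419.30, rounded up to 4,420; 4,421 present. Satisfied.
Vote: requires three-fifths of those present (4,421); 3/5 of 4421 = 2652.60, rounded up to 2653, so 2,653 needed; 2,657 in favor. Satisfied.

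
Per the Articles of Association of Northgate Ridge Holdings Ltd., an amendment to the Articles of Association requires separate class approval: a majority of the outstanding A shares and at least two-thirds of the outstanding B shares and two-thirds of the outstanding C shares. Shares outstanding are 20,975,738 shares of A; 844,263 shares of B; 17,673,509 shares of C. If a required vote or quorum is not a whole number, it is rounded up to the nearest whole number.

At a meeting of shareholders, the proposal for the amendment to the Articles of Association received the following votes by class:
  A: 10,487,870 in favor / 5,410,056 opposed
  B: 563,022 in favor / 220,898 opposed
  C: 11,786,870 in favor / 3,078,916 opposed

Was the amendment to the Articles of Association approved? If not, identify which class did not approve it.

Approved — every class gave the required vote.

A: a majority of 20975738 is 10487870; 10,487,870 required, 10,487,870 in favor — approved.
B: 2/3 of 844263 = 562842; 562,842 required, 563,022 in favor — approved.
C: 2/3 of 17673509 = 11782339.33, rounded up to 11782340; 11,782,340 required, 11,786,870 in favor — approved.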